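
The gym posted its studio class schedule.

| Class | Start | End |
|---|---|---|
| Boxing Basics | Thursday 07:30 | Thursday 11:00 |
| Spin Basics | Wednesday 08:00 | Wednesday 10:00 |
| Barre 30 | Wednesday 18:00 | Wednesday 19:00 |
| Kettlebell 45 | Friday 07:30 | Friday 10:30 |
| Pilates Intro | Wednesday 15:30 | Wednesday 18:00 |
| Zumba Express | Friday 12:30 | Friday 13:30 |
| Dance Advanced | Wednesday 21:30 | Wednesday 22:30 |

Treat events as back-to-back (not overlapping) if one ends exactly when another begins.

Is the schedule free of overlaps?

Yes

Sorted by start: Spin Basics, Pilates Intro, Barre 30, Dance Advanced, Boxing Basics, Kettlebell 45, Zumba Express.
Pilates Intro starts after Spin Basics ends, so nothing later overlaps Spin Basics either.
Barre 30 starts exactly when Pilates Intro ends (back-to-back, no overlap), so nothing later overlaps Pilates Intro either.
Dance Advanced starts after Barre 30 ends, so nothing later overlaps Barre 30 either.
Boxing Basics starts after Dance Advanced ends, so nothing later overlaps Dance Advanced either.
Kettlebell 45 starts after Boxing Basics ends, so nothing later overlaps Boxing Basics either.
Zumba Express starts after Kettlebell 45 ends.
Every pair is clear; the schedule has no overlaps.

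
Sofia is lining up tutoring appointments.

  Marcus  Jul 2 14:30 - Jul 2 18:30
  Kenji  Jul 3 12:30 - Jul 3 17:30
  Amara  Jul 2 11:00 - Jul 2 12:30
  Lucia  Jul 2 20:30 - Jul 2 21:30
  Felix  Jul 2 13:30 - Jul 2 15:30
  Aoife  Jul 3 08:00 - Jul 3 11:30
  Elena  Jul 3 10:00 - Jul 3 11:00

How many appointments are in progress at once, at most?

2

Walk through starts and ends in time order (an end at T is processed before a start at T):
Jul 2 11:00 start Amara → 1
Jul 2 12:30 end Amara → 0
Jul 2 13:30 start Felix → 1
Jul 2 14:30 start Marcus → 2
Jul 2 15:30 end Felix → 1
Jul 2 18:30 end Marcus → 0
Jul 2 20:30 start Lucia → 1
Jul 2 21:30 end Lucia → 0
Jul 3 08:00 start Aoife → 1
Jul 3 10:00 start Elena → 2
Jul 3 11:00 end Elena → 1
Jul 3 11:30 end Aoife → 0
Jul 3 12:30 start Kenji → 1
Jul 3 17:30 end Kenji → 0
Peak is 2, at Jul 2 14:30 (Felix, Marcus).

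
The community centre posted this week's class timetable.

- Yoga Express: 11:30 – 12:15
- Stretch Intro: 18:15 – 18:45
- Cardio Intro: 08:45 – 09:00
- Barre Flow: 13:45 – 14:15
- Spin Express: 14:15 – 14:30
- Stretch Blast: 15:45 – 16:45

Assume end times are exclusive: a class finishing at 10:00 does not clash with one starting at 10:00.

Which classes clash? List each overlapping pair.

none

Sorted by start: Cardio Intro, Yoga Express, Barre Flow, Spin Express, Stretch Blast, Stretch Intro.
Yoga Express starts after Cardio Intro ends; Cardio Intro is clear from here.
Barre Flow starts after Yoga Express ends; Yoga Express is clear from here.
Spin Express starts exactly when Barre Flow ends (back-to-back, no overlap); Barre Flow is clear from here.
Stretch Blast starts after Spin Express ends; Spin Express is clear from here.
Stretch Intro starts after Stretch Blast ends.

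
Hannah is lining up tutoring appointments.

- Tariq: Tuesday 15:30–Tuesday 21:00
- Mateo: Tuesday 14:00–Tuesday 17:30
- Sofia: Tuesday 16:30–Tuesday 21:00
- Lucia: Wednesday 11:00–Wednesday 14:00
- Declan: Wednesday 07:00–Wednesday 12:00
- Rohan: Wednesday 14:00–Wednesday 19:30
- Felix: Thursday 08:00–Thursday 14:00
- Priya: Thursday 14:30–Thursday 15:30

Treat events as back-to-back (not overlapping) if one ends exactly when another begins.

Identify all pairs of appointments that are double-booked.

Declan & Lucia, Mateo & Sofia, Mateo & Tariq, Sofia & Tariq

Sorted by start: Mateo, Tariq, Sofia, Declan, Lucia, Rohan, Felix, Priya.
Tariq starts before Mateo ends → Mateo and Tariq overlap.
Sofia starts before Mateo ends → Mateo and Sofia overlap.
Declan starts after Mateo ends; Mateo is clear from here.
Sofia starts before Tariq ends → Tariq and Sofia overlap.
Declan starts after Tariq ends; Tariq is clear from here.
Declan starts after Sofia ends; Sofia is clear from here.
Lucia starts before Declan ends → Declan and Lucia overlap.
Rohan starts after Declan ends; Declan is clear from here.
Rohan starts exactly when Lucia ends (back-to-back, no overlap); Lucia is clear from here.
Felix starts after Rohan ends; Rohan is clear from here.
Priya starts after Felix ends.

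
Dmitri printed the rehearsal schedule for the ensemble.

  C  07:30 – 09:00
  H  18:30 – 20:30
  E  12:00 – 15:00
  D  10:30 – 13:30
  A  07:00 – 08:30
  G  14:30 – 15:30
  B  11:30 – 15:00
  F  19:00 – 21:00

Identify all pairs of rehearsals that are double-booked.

Check each pair: they overlap iff neither finishes before the other starts.
Sorted by start: A, C, D, B, E, G, H, F.
C starts before A ends → A and C overlap.
D starts after A ends; A is clear from here.
D starts after C ends; C is clear from here.
B starts before D ends → D and B overlap.
E starts before D ends → D and E overlap.
G starts after D ends; D is clear from here.
E starts before B ends → B and E overlap.
G starts before B ends → B and G overlap.
H starts after B ends; B is clear from here.
G starts before E ends → E and G overlap.
H starts after E ends; E is clear from here.
H starts after G ends; G is clear from here.
F starts before H ends → H and F overlap.

A & C, B & D, B & E, B & G, D & E, E & G, F & H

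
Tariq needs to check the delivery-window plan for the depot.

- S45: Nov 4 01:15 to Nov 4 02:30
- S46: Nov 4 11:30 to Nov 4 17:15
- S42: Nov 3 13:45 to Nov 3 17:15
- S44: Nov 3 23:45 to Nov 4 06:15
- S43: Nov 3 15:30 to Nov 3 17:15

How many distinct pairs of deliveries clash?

2

Sorted by start: S42, S43, S44, S45, S46.
S43 starts before S42 ends → S42 and S43 overlap.
S44 starts after S42 ends, so S42 has no further overlaps.
S44 starts after S43 ends, so S43 has no further overlaps.
S45 starts before S44 ends → S44 and S45 overlap.
S46 starts after S44 ends.
S46 starts after S45 ends.
Overlapping pairs: S42 & S43, S44 & S45 — 2 in total.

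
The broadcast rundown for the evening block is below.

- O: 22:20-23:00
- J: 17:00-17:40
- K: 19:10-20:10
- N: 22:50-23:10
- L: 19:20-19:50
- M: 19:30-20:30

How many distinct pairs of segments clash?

Sorted by start: J, K, L, M, O, N.
K starts after J ends, so nothing later overlaps J either.
L starts before K ends → K and L overlap.
M starts before K ends → K and M overlap.
O starts after K ends, so nothing later overlaps K either.
M starts before L ends → L and M overlap.
O starts after L ends, so nothing later overlaps L either.
O starts after M ends, so nothing later overlaps M either.
N starts before O ends → O and N overlap.
Overlapping pairs: K & L, K & M, L & M, N & O — 4 in total.

4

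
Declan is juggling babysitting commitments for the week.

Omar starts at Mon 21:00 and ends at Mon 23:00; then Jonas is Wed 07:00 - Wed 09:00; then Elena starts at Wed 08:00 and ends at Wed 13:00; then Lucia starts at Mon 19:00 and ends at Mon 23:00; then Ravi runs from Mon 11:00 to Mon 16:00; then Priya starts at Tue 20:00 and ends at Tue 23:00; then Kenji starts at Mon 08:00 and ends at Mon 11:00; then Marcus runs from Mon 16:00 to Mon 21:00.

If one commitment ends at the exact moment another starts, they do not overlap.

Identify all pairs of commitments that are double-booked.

Two intervals overlap when each starts before the other ends.
Sorted by start: Kenji, Ravi, Marcus, Lucia, Omar, Priya, Jonas, Elena.
Ravi starts exactly when Kenji ends (back-to-back, no overlap), so Kenji has no further overlaps.
Marcus starts exactly when Ravi ends (back-to-back, no overlap), so Ravi has no further overlaps.
Lucia starts before Marcus ends → Marcus and Lucia overlap.
Omar starts exactly when Marcus ends (back-to-back, no overlap), so Marcus has no further overlaps.
Omar starts before Lucia ends → Lucia and Omar overlap.
Priya starts after Lucia ends, so Lucia has no further overlaps.
Priya starts after Omar ends, so Omar has no further overlaps.
Jonas starts after Priya ends, so Priya has no further overlaps.
Elena starts before Jonas ends → Jonas and Elena overlap.

Elena & Jonas, Lucia & Marcus, Lucia & Omar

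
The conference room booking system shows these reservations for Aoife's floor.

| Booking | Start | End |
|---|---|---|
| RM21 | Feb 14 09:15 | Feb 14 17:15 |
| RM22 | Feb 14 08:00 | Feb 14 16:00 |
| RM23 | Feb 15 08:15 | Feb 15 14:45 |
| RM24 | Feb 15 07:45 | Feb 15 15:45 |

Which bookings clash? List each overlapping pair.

Sorted by start: RM22, RM21, RM24, RM23.
RM21 starts before RM22 ends → RM22 and RM21 overlap.
RM24 starts after RM22 ends, so RM22 has no further overlaps.
RM24 starts after RM21 ends, so RM21 has no further overlaps.
RM23 starts before RM24 ends → RM24 and RM23 overlap.

RM21 & RM22, RM23 & RM24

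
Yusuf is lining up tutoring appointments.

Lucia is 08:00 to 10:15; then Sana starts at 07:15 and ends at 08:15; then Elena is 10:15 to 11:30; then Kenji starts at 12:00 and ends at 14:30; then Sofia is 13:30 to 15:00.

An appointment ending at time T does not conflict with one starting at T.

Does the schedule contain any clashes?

Yes

Sorted by start: Sana, Lucia, Elena, Kenji, Sofia.
Lucia starts before Sana ends → Sana and Lucia overlap.
That's a conflict, so the schedule is not conflict-free.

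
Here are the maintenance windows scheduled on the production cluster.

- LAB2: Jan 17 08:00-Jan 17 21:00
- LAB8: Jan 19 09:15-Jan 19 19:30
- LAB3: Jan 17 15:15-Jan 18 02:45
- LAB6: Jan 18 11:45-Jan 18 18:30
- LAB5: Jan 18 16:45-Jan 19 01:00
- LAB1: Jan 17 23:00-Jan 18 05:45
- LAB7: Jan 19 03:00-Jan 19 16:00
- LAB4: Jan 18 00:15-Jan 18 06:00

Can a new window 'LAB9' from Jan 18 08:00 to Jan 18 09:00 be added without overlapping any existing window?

LAB2: ends Jan 17 21:00 at or before LAB9 starts Jan 18 08:00 → clear.
LAB3: ends Jan 18 02:45 at or before LAB9 starts Jan 18 08:00 → clear.
LAB1: ends Jan 18 05:45 at or before LAB9 starts Jan 18 08:00 → clear.
LAB4: ends Jan 18 06:00 at or before LAB9 starts Jan 18 08:00 → clear.
LAB6: starts Jan 18 11:45 at or after LAB9 ends Jan 18 09:00 → clear.
LAB5: starts Jan 18 16:45 at or after LAB9 ends Jan 18 09:00 → clear.
LAB7: starts Jan 19 03:00 at or after LAB9 ends Jan 18 09:00 → clear.
LAB8: starts Jan 19 09:15 at or after LAB9 ends Jan 18 09:00 → clear.

Yes — the slot is free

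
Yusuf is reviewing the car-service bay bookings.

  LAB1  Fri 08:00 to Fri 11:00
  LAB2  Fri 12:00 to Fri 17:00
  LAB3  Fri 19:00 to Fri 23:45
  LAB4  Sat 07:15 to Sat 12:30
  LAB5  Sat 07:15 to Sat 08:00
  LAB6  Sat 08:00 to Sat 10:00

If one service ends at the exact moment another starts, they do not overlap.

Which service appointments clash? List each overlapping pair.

Two intervals overlap when each starts before the other ends.
Sorted by start: LAB1, LAB2, LAB3, LAB4, LAB5, LAB6.
LAB2 starts after LAB1 ends — done with LAB1.
LAB3 starts after LAB2 ends — done with LAB2.
LAB4 starts after LAB3 ends — done with LAB3.
LAB5 starts before LAB4 ends → LAB4 and LAB5 overlap.
LAB6 starts before LAB4 ends → LAB4 and LAB6 overlap.
LAB6 starts exactly when LAB5 ends (back-to-back, no overlap).

LAB4 & LAB5, LAB4 & LAB6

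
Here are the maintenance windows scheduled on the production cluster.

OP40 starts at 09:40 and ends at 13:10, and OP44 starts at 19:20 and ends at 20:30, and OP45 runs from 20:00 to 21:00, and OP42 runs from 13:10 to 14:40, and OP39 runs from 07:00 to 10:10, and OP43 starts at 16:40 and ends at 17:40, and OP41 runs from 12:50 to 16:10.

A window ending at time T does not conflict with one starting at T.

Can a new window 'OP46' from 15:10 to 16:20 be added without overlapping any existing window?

No — it overlaps OP41

OP39: ends 10:10 at or before OP46 starts 15:10 → clear.
OP40: ends 13:10 at or before OP46 starts 15:10 → clear.
OP41: starts 12:50 before OP46 ends 16:20, and ends 16:10 after OP46 starts 15:10 → overlap.
OP42: ends 14:40 at or before OP46 starts 15:10 → clear.
OP43: starts 16:40 at or after OP46 ends 16:20 → clear.
OP44: starts 19:20 at or after OP46 ends 16:20 → clear.
OP45: starts 20:00 at or after OP46 ends 16:20 → clear.
OP46 overlaps OP41.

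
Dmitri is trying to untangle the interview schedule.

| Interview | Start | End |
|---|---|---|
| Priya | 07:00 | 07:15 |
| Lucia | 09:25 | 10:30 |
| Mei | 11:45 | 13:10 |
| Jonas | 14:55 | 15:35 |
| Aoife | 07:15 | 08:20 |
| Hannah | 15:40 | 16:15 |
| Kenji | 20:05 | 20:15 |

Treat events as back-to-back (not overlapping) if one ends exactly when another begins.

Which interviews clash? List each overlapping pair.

Two intervals overlap when each starts before the other ends.
Sorted by start: Priya, Aoife, Lucia, Mei, Jonas, Hannah, Kenji.
Aoife starts exactly when Priya ends (back-to-back, no overlap); Priya is clear from here.
Lucia starts after Aoife ends; Aoife is clear from here.
Mei starts after Lucia ends; Lucia is clear from here.
Jonas starts after Mei ends; Mei is clear from here.
Hannah starts after Jonas ends; Jonas is clear from here.
Kenji starts after Hannah ends.

none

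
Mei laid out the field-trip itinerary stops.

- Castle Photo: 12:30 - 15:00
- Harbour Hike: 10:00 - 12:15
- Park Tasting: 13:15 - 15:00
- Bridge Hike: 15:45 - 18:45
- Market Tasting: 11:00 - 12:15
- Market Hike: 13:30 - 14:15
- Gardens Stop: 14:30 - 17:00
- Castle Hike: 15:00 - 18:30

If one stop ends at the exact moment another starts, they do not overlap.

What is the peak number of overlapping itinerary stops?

Sort all start/end points and keep a running count:
10:00 start Harbour Hike → 1
11:00 start Market Tasting → 2
12:15 end Harbour Hike → 1
12:15 end Market Tasting → 0
12:30 start Castle Photo → 1
13:15 start Park Tasting → 2
13:30 start Market Hike → 3
14:15 end Market Hike → 2
14:30 start Gardens Stop → 3
15:00 end Castle Photo → 2
15:00 end Park Tasting → 1
15:00 start Castle Hike → 2
15:45 start Bridge Hike → 3
17:00 end Gardens Stop → 2
18:30 end Castle Hike → 1
18:45 end Bridge Hike → 0
Peak is 3, at 13:30 (Castle Photo, Market Hike, Park Tasting).

3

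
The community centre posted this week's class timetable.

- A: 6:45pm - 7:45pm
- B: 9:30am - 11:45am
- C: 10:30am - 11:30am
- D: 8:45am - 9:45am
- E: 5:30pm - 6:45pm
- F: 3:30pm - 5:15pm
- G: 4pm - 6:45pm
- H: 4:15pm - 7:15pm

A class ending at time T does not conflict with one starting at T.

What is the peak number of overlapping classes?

3

Walk through starts and ends in time order (an end at T is processed before a start at T):
8:45am start D → 1
9:30am start B → 2
9:45am end D → 1
10:30am start C → 2
11:30am end C → 1
11:45am end B → 0
3:30pm start F → 1
4pm start G → 2
4:15pm start H → 3
5:15pm end F → 2
5:30pm start E → 3
6:45pm end E → 2
6:45pm end G → 1
6:45pm start A → 2
7:15pm end H → 1
7:45pm end A → 0
Peak is 3, at 4:15pm (F, G, H).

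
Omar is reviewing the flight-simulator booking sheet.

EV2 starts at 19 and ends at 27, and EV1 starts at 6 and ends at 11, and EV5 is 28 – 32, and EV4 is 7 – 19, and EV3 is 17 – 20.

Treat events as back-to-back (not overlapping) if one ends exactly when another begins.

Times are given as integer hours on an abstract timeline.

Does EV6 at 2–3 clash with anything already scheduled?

EV1: starts 6 at or after EV6 ends 3 → clear.
EV4: starts 7 at or after EV6 ends 3 → clear.
EV3: starts 17 at or after EV6 ends 3 → clear.
EV2: starts 19 at or after EV6 ends 3 → clear.
EV5: starts 28 at or after EV6 ends 3 → clear.

No — it doesn't clash with anything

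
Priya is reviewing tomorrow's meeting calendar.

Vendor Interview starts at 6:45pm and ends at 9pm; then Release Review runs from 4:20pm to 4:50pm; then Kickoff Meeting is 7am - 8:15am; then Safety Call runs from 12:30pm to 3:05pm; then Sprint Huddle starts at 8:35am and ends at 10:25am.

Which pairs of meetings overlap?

Sorted by start: Kickoff Meeting, Sprint Huddle, Safety Call, Release Review, Vendor Interview.
Sprint Huddle starts after Kickoff Meeting ends; Kickoff Meeting is clear from here.
Safety Call starts after Sprint Huddle ends; Sprint Huddle is clear from here.
Release Review starts after Safety Call ends; Safety Call is clear from here.
Vendor Interview starts after Release Review ends.

none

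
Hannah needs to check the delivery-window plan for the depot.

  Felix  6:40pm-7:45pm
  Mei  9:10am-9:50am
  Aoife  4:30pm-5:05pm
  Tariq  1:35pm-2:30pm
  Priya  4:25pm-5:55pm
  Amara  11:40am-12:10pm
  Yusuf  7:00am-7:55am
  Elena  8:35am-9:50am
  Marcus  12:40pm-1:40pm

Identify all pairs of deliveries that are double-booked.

Aoife & Priya, Elena & Mei, Marcus & Tariq

Check each pair: they overlap iff neither finishes before the other starts.
Sorted by start: Yusuf, Elena, Mei, Amara, Marcus, Tariq, Priya, Aoife, Felix.
Elena starts after Yusuf ends, so Yusuf has no further overlaps.
Mei starts before Elena ends → Elena and Mei overlap.
Amara starts after Elena ends, so Elena has no further overlaps.
Amara starts after Mei ends, so Mei has no further overlaps.
Marcus starts after Amara ends, so Amara has no further overlaps.
Tariq starts before Marcus ends → Marcus and Tariq overlap.
Priya starts after Marcus ends, so Marcus has no further overlaps.
Priya starts after Tariq ends, so Tariq has no further overlaps.
Aoife starts before Priya ends → Priya and Aoife overlap.
Felix starts after Priya ends.
Felix starts after Aoife ends.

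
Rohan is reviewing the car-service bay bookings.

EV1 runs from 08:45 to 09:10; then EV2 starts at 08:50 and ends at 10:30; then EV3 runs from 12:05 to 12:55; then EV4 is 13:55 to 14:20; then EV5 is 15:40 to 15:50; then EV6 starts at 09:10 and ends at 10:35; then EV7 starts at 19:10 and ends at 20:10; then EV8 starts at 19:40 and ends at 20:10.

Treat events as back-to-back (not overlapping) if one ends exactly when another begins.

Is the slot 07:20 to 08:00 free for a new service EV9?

EV1: starts 08:45 at or after EV9 ends 08:00 → clear.
EV2: starts 08:50 at or after EV9 ends 08:00 → clear.
EV6: starts 09:10 at or after EV9 ends 08:00 → clear.
EV3: starts 12:05 at or after EV9 ends 08:00 → clear.
EV4: starts 13:55 at or after EV9 ends 08:00 → clear.
EV5: starts 15:40 at or after EV9 ends 08:00 → clear.
EV7: starts 19:10 at or after EV9 ends 08:00 → clear.
EV8: starts 19:40 at or after EV9 ends 08:00 → clear.

Yes — the slot is free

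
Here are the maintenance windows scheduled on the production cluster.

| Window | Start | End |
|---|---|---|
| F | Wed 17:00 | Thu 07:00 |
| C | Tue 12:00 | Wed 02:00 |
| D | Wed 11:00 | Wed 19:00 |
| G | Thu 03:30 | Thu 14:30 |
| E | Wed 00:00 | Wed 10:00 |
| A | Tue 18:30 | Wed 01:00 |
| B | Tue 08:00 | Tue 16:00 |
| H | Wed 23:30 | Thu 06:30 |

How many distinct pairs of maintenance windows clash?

8

Sorted by start: B, C, A, E, D, F, H, G.
C starts before B ends → B and C overlap.
A starts after B ends — done with B.
A starts before C ends → C and A overlap.
E starts before C ends → C and E overlap.
D starts after C ends — done with C.
E starts before A ends → A and E overlap.
D starts after A ends — done with A.
D starts after E ends — done with E.
F starts before D ends → D and F overlap.
H starts after D ends — done with D.
H starts before F ends → F and H overlap.
G starts before F ends → F and G overlap.
G starts before H ends → H and G overlap.
Overlapping pairs: A & C, A & E, B & C, C & E, D & F, F & G, F & H, G & H — 8 in total.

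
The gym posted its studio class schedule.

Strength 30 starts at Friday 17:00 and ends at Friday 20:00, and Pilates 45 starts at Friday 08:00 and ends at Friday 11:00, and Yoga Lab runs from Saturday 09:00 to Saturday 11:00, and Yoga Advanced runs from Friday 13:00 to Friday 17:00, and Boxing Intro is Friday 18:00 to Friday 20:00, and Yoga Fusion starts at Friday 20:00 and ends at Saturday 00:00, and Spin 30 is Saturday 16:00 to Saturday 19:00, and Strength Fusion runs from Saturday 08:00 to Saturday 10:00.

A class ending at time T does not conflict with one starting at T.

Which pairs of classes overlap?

Boxing Intro & Strength 30, Strength Fusion & Yoga Lab

Check each pair: they overlap iff neither finishes before the other starts.
Sorted by start: Pilates 45, Yoga Advanced, Strength 30, Boxing Intro, Yoga Fusion, Strength Fusion, Yoga Lab, Spin 30.
Yoga Advanced starts after Pilates 45 ends — done with Pilates 45.
Strength 30 starts exactly when Yoga Advanced ends (back-to-back, no overlap) — done with Yoga Advanced.
Boxing Intro starts before Strength 30 ends → Strength 30 and Boxing Intro overlap.
Yoga Fusion starts exactly when Strength 30 ends (back-to-back, no overlap) — done with Strength 30.
Yoga Fusion starts exactly when Boxing Intro ends (back-to-back, no overlap) — done with Boxing Intro.
Strength Fusion starts after Yoga Fusion ends — done with Yoga Fusion.
Yoga Lab starts before Strength Fusion ends → Strength Fusion and Yoga Lab overlap.
Spin 30 starts after Strength Fusion ends.
Spin 30 starts after Yoga Lab ends.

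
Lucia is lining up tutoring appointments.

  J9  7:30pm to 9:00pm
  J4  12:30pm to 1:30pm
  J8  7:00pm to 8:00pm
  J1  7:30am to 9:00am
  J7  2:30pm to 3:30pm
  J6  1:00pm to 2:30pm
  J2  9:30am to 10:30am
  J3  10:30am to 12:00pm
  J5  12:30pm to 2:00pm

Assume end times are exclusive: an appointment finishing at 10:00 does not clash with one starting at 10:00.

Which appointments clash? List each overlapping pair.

Check each pair: they overlap iff neither finishes before the other starts.
Sorted by start: J1, J2, J3, J4, J5, J6, J7, J8, J9.
J2 starts after J1 ends, so nothing later overlaps J1 either.
J3 starts exactly when J2 ends (back-to-back, no overlap), so nothing later overlaps J2 either.
J4 starts after J3 ends, so nothing later overlaps J3 either.
J5 starts before J4 ends → J4 and J5 overlap.
J6 starts before J4 ends → J4 and J6 overlap.
J7 starts after J4 ends, so nothing later overlaps J4 either.
J6 starts before J5 ends → J5 and J6 overlap.
J7 starts after J5 ends, so nothing later overlaps J5 either.
J7 starts exactly when J6 ends (back-to-back, no overlap), so nothing later overlaps J6 either.
J8 starts after J7 ends, so nothing later overlaps J7 either.
J9 starts before J8 ends → J8 and J9 overlap.

J4 & J5, J4 & J6, J5 & J6, J8 & J9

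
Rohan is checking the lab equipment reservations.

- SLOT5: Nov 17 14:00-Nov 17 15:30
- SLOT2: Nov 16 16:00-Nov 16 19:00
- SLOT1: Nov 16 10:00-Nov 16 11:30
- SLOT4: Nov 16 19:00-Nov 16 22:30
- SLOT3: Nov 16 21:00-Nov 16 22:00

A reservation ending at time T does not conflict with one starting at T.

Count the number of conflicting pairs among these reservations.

Sorted by start: SLOT1, SLOT2, SLOT4, SLOT3, SLOT5.
SLOT2 starts after SLOT1 ends; SLOT1 is clear from here.
SLOT4 starts exactly when SLOT2 ends (back-to-back, no overlap); SLOT2 is clear from here.
SLOT3 starts before SLOT4 ends → SLOT4 and SLOT3 overlap.
SLOT5 starts after SLOT4 ends.
SLOT5 starts after SLOT3 ends.
Overlapping pairs: SLOT3 & SLOT4 — 1 in total.

1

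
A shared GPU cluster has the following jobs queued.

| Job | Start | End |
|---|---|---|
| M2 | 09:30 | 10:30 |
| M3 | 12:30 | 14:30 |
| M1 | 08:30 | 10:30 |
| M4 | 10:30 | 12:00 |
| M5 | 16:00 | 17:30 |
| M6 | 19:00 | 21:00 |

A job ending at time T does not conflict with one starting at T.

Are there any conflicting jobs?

Sorted by start: M1, M2, M4, M3, M5, M6.
M2 starts before M1 ends → M1 and M2 overlap.
That's a conflict, so the schedule is not conflict-free.

Yes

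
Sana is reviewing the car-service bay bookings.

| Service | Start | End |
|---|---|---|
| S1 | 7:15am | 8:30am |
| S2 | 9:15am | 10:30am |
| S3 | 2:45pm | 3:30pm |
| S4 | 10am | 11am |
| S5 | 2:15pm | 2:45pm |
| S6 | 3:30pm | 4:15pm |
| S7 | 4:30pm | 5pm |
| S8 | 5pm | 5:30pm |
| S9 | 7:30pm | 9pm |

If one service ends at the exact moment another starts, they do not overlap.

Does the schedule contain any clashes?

Yes

Sorted by start: S1, S2, S4, S5, S3, S6, S7, S8, S9.
S2 starts after S1 ends; S1 is clear from here.
S4 starts before S2 ends → S2 and S4 overlap.
That's a conflict, so the schedule is not conflict-free.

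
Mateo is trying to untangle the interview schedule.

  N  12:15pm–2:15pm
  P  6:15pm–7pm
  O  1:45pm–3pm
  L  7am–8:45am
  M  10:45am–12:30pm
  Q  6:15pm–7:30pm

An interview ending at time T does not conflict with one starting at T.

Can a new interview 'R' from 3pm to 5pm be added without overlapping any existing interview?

L: ends 8:45am at or before R starts 3pm → clear.
M: ends 12:30pm at or before R starts 3pm → clear.
N: ends 2:15pm at or before R starts 3pm → clear.
O: ends 3pm at or before R starts 3pm → clear.
P: starts 6:15pm at or after R ends 5pm → clear.
Q: starts 6:15pm at or after R ends 5pm → clear.

Yes — the slot is free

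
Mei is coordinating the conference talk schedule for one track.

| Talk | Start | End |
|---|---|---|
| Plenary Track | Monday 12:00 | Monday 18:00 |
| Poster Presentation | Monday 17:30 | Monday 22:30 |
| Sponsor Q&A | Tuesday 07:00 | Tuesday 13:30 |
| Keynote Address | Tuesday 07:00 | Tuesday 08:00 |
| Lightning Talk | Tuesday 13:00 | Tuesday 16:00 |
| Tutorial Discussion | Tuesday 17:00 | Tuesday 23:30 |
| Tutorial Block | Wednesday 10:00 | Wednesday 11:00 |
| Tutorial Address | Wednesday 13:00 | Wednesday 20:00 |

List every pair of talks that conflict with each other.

Keynote Address & Sponsor Q&A, Lightning Talk & Sponsor Q&A, Plenary Track & Poster Presentation

Sorted by start: Plenary Track, Poster Presentation, Sponsor Q&A, Keynote Address, Lightning Talk, Tutorial Discussion, Tutorial Block, Tutorial Address.
Poster Presentation starts before Plenary Track ends → Plenary Track and Poster Presentation overlap.
Sponsor Q&A starts after Plenary Track ends, so Plenary Track has no further overlaps.
Sponsor Q&A starts after Poster Presentation ends, so Poster Presentation has no further overlaps.
Keynote Address starts before Sponsor Q&A ends → Sponsor Q&A and Keynote Address overlap.
Lightning Talk starts before Sponsor Q&A ends → Sponsor Q&A and Lightning Talk overlap.
Tutorial Discussion starts after Sponsor Q&A ends, so Sponsor Q&A has no further overlaps.
Lightning Talk starts after Keynote Address ends, so Keynote Address has no further overlaps.
Tutorial Discussion starts after Lightning Talk ends, so Lightning Talk has no further overlaps.
Tutorial Block starts after Tutorial Discussion ends, so Tutorial Discussion has no further overlaps.
Tutorial Address starts after Tutorial Block ends.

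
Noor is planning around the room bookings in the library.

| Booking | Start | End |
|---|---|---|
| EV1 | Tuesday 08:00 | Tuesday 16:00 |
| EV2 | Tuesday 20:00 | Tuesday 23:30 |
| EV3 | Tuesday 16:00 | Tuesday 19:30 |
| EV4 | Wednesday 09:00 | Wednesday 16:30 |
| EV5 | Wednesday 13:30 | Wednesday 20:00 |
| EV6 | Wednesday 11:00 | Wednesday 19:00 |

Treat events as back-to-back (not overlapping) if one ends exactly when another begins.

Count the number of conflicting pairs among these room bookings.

3

Check each pair: they overlap iff neither finishes before the other starts.
Sorted by start: EV1, EV3, EV2, EV4, EV6, EV5.
EV3 starts exactly when EV1 ends (back-to-back, no overlap) — done with EV1.
EV2 starts after EV3 ends — done with EV3.
EV4 starts after EV2 ends — done with EV2.
EV6 starts before EV4 ends → EV4 and EV6 overlap.
EV5 starts before EV4 ends → EV4 and EV5 overlap.
EV5 starts before EV6 ends → EV6 and EV5 overlap.
Overlapping pairs: EV4 & EV5, EV4 & EV6, EV5 & EV6 — 3 in total.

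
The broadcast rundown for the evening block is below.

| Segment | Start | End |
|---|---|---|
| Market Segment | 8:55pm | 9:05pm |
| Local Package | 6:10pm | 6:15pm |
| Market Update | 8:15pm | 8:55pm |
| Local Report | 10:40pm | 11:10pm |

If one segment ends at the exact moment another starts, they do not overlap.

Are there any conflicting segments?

Sorted by start: Local Package, Market Update, Market Segment, Local Report.
Market Update starts after Local Package ends, so Local Package has no further overlaps.
Market Segment starts exactly when Market Update ends (back-to-back, no overlap), so Market Update has no further overlaps.
Local Report starts after Market Segment ends.
Every pair is clear; the schedule has no overlaps.

No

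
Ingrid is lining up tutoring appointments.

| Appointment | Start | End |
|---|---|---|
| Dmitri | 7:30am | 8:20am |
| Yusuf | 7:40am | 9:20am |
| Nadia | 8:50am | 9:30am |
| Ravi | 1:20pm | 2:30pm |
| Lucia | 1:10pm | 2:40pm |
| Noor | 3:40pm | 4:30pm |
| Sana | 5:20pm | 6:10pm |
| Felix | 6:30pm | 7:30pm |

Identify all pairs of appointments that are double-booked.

Two intervals overlap when each starts before the other ends.
Sorted by start: Dmitri, Yusuf, Nadia, Lucia, Ravi, Noor, Sana, Felix.
Yusuf starts before Dmitri ends → Dmitri and Yusuf overlap.
Nadia starts after Dmitri ends, so nothing later overlaps Dmitri either.
Nadia starts before Yusuf ends → Yusuf and Nadia overlap.
Lucia starts after Yusuf ends, so nothing later overlaps Yusuf either.
Lucia starts after Nadia ends, so nothing later overlaps Nadia either.
Ravi starts before Lucia ends → Lucia and Ravi overlap.
Noor starts after Lucia ends, so nothing later overlaps Lucia either.
Noor starts after Ravi ends, so nothing later overlaps Ravi either.
Sana starts after Noor ends, so nothing later overlaps Noor either.
Felix starts after Sana ends.

Dmitri & Yusuf, Lucia & Ravi, Nadia & Yusuf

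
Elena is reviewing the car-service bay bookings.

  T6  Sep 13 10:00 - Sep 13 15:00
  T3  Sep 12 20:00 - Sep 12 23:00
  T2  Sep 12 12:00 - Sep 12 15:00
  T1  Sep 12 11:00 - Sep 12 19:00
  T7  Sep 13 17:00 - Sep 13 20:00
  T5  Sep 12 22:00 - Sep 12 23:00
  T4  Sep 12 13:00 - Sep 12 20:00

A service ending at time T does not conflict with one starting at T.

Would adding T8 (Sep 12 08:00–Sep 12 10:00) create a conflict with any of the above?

T1: starts Sep 12 11:00 at or after T8 ends Sep 12 10:00 → clear.
T2: starts Sep 12 12:00 at or after T8 ends Sep 12 10:00 → clear.
T4: starts Sep 12 13:00 at or after T8 ends Sep 12 10:00 → clear.
T3: starts Sep 12 20:00 at or after T8 ends Sep 12 10:00 → clear.
T5: starts Sep 12 22:00 at or after T8 ends Sep 12 10:00 → clear.
T6: starts Sep 13 10:00 at or after T8 ends Sep 12 10:00 → clear.
T7: starts Sep 13 17:00 at or after T8 ends Sep 12 10:00 → clear.

No — it doesn't clash with anything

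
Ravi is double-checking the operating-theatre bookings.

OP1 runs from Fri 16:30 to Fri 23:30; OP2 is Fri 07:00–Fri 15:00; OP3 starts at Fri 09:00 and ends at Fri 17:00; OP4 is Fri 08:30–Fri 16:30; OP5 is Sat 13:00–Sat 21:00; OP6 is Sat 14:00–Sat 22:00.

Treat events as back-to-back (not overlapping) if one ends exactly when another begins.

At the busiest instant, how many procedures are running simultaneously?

3

Sweep the timeline, counting +1 at each start and −1 at each end (ends before starts at a tie):
Fri 07:00 start OP2 → 1
Fri 08:30 start OP4 → 2
Fri 09:00 start OP3 → 3
Fri 15:00 end OP2 → 2
Fri 16:30 end OP4 → 1
Fri 16:30 start OP1 → 2
Fri 17:00 end OP3 → 1
Fri 23:30 end OP1 → 0
Sat 13:00 start OP5 → 1
Sat 14:00 start OP6 → 2
Sat 21:00 end OP5 → 1
Sat 22:00 end OP6 → 0
Peak is 3, at Fri 09:00 (OP2, OP3, OP4).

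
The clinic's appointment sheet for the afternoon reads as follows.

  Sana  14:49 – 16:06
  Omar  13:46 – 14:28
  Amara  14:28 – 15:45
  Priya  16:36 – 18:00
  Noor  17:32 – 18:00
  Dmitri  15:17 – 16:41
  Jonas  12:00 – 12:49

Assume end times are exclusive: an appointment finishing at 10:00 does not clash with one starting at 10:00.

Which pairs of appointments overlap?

Two intervals overlap when each starts before the other ends.
Sorted by start: Jonas, Omar, Amara, Sana, Dmitri, Priya, Noor.
Omar starts after Jonas ends — done with Jonas.
Amara starts exactly when Omar ends (back-to-back, no overlap) — done with Omar.
Sana starts before Amara ends → Amara and Sana overlap.
Dmitri starts before Amara ends → Amara and Dmitri overlap.
Priya starts after Amara ends — done with Amara.
Dmitri starts before Sana ends → Sana and Dmitri overlap.
Priya starts after Sana ends — done with Sana.
Priya starts before Dmitri ends → Dmitri and Priya overlap.
Noor starts after Dmitri ends.
Noor starts before Priya ends → Priya and Noor overlap.

Amara & Dmitri, Amara & Sana, Dmitri & Priya, Dmitri & Sana, Noor & Priya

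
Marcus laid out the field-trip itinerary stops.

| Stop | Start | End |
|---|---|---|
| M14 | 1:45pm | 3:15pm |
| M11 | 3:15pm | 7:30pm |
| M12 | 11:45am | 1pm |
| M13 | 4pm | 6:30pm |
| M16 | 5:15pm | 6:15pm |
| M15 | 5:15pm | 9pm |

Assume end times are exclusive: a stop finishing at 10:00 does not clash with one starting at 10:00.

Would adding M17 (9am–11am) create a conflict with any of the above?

No — it doesn't clash with anything

M12: starts 11:45am at or after M17 ends 11am → clear.
M14: starts 1:45pm at or after M17 ends 11am → clear.
M11: starts 3:15pm at or after M17 ends 11am → clear.
M13: starts 4pm at or after M17 ends 11am → clear.
M15: starts 5:15pm at or after M17 ends 11am → clear.
M16: starts 5:15pm at or after M17 ends 11am → clear.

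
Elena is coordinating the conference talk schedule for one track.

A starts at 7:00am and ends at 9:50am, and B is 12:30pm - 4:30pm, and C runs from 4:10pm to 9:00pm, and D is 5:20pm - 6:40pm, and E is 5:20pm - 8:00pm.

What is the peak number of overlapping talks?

3

Sort all start/end points and keep a running count:
7:00am start A → 1
9:50am end A → 0
12:30pm start B → 1
4:10pm start C → 2
4:30pm end B → 1
5:20pm start D → 2
5:20pm start E → 3
6:40pm end D → 2
8:00pm end E → 1
9:00pm end C → 0
Peak is 3, at 5:20pm (C, D, E).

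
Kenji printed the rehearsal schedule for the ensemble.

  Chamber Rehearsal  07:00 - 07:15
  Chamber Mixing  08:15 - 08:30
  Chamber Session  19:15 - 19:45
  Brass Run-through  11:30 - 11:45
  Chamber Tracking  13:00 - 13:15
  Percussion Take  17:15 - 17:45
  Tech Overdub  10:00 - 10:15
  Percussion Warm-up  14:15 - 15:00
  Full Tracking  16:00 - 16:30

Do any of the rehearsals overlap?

Sorted by start: Chamber Rehearsal, Chamber Mixing, Tech Overdub, Brass Run-through, Chamber Tracking, Percussion Warm-up, Full Tracking, Percussion Take, Chamber Session.
Chamber Mixing starts after Chamber Rehearsal ends, so Chamber Rehearsal has no further overlaps.
Tech Overdub starts after Chamber Mixing ends, so Chamber Mixing has no further overlaps.
Brass Run-through starts after Tech Overdub ends, so Tech Overdub has no further overlaps.
Chamber Tracking starts after Brass Run-through ends, so Brass Run-through has no further overlaps.
Percussion Warm-up starts after Chamber Tracking ends, so Chamber Tracking has no further overlaps.
Full Tracking starts after Percussion Warm-up ends, so Percussion Warm-up has no further overlaps.
Percussion Take starts after Full Tracking ends, so Full Tracking has no further overlaps.
Chamber Session starts after Percussion Take ends.
Every pair is clear; the schedule has no overlaps.

No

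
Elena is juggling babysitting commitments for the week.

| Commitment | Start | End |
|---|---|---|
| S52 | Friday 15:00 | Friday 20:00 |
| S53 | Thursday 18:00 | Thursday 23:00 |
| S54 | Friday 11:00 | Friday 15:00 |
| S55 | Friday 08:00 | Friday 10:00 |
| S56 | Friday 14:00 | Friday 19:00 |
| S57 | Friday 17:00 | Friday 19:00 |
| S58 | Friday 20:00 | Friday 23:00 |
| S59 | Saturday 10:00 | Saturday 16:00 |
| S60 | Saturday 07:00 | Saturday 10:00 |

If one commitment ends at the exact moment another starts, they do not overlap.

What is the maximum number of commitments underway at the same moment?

Walk through starts and ends in time order (an end at T is processed before a start at T):
Thursday 18:00 start S53 → 1
Thursday 23:00 end S53 → 0
Friday 08:00 start S55 → 1
Friday 10:00 end S55 → 0
Friday 11:00 start S54 → 1
Friday 14:00 start S56 → 2
Friday 15:00 end S54 → 1
Friday 15:00 start S52 → 2
Friday 17:00 start S57 → 3
Friday 19:00 end S56 → 2
Friday 19:00 end S57 → 1
Friday 20:00 end S52 → 0
Friday 20:00 start S58 → 1
Friday 23:00 end S58 → 0
Saturday 07:00 start S60 → 1
Saturday 10:00 end S60 → 0
Saturday 10:00 start S59 → 1
Saturday 16:00 end S59 → 0
Peak is 3, at Friday 17:00 (S52, S56, S57).

3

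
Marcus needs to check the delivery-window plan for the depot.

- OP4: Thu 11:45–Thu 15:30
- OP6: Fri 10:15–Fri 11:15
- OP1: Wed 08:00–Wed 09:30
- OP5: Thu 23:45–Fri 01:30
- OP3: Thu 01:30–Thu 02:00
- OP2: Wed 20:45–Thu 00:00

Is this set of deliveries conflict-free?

Sorted by start: OP1, OP2, OP3, OP4, OP5, OP6.
OP2 starts after OP1 ends — done with OP1.
OP3 starts after OP2 ends — done with OP2.
OP4 starts after OP3 ends — done with OP3.
OP5 starts after OP4 ends — done with OP4.
OP6 starts after OP5 ends.
Every pair is clear; the schedule has no overlaps.

Yes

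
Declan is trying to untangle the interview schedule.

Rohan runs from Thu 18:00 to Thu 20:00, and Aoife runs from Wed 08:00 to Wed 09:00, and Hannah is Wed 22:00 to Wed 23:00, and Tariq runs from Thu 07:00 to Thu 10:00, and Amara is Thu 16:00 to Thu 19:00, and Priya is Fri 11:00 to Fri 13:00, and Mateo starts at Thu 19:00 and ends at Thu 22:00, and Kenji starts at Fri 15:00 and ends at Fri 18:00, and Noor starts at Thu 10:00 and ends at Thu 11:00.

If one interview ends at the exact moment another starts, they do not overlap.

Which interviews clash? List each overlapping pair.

Amara & Rohan, Mateo & Rohan

Check each pair: they overlap iff neither finishes before the other starts.
Sorted by start: Aoife, Hannah, Tariq, Noor, Amara, Rohan, Mateo, Priya, Kenji.
Hannah starts after Aoife ends; Aoife is clear from here.
Tariq starts after Hannah ends; Hannah is clear from here.
Noor starts exactly when Tariq ends (back-to-back, no overlap); Tariq is clear from here.
Amara starts after Noor ends; Noor is clear from here.
Rohan starts before Amara ends → Amara and Rohan overlap.
Mateo starts exactly when Amara ends (back-to-back, no overlap); Amara is clear from here.
Mateo starts before Rohan ends → Rohan and Mateo overlap.
Priya starts after Rohan ends; Rohan is clear from here.
Priya starts after Mateo ends; Mateo is clear from here.
Kenji starts after Priya ends.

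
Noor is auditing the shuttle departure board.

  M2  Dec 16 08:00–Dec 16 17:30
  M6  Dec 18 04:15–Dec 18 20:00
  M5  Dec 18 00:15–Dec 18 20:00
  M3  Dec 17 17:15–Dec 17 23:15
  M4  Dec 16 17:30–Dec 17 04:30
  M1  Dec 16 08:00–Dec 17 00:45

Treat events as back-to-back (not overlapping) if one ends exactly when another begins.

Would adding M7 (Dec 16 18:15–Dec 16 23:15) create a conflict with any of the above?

M1: starts Dec 16 08:00 before M7 ends Dec 16 23:15, and ends Dec 17 00:45 after M7 starts Dec 16 18:15 → overlap.
M2: ends Dec 16 17:30 at or before M7 starts Dec 16 18:15 → clear.
M4: starts Dec 16 17:30 before M7 ends Dec 16 23:15, and ends Dec 17 04:30 after M7 starts Dec 16 18:15 → overlap.
M3: starts Dec 17 17:15 at or after M7 ends Dec 16 23:15 → clear.
M5: starts Dec 18 00:15 at or after M7 ends Dec 16 23:15 → clear.
M6: starts Dec 18 04:15 at or after M7 ends Dec 16 23:15 → clear.
M7 overlaps M1, M4.

Yes — it overlaps M1, M4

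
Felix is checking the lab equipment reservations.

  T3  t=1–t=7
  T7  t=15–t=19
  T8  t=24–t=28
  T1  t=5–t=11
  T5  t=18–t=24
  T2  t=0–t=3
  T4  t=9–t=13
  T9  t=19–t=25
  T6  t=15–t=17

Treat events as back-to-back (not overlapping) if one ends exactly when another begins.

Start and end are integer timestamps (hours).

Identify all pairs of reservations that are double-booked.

T1 & T3, T1 & T4, T2 & T3, T5 & T7, T5 & T9, T6 & T7, T8 & T9

Sorted by start: T2, T3, T1, T4, T6, T7, T5, T9, T8.
T3 starts before T2 ends → T2 and T3 overlap.
T1 starts after T2 ends; T2 is clear from here.
T1 starts before T3 ends → T3 and T1 overlap.
T4 starts after T3 ends; T3 is clear from here.
T4 starts before T1 ends → T1 and T4 overlap.
T6 starts after T1 ends; T1 is clear from here.
T6 starts after T4 ends; T4 is clear from here.
T7 starts before T6 ends → T6 and T7 overlap.
T5 starts after T6 ends; T6 is clear from here.
T5 starts before T7 ends → T7 and T5 overlap.
T9 starts exactly when T7 ends (back-to-back, no overlap); T7 is clear from here.
T9 starts before T5 ends → T5 and T9 overlap.
T8 starts exactly when T5 ends (back-to-back, no overlap).
T8 starts before T9 ends → T9 and T8 overlap.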